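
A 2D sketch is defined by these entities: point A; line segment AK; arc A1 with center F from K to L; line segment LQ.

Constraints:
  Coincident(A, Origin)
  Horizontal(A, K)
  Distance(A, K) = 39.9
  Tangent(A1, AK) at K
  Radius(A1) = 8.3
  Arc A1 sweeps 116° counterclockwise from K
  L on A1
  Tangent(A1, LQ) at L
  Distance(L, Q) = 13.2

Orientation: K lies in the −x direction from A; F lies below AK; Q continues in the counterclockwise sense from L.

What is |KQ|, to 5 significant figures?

23.861

A is at the origin; AK is horizontal with |AK| = 39.9 and K on the −x side, so K = (-39.900, 0.0000). Tangency of A1 to AK means the radius FK is perpendicular to AK, so F = K + (0, -8.3) = (-39.900, -8.3000). On A1, K sits at bearing 90° from F; a 116° counterclockwise sweep puts L at bearing 206°, so L = F + 8.3·(cos 206°, sin 206°) = (-47.360, -11.938). The tangent condition forces FL to be normal to LQ, so LQ runs along (−sin 206°, cos 206°); with |LQ| = 13.2, Q = (-41.573, -23.803). Then |KQ| = |Q − K| = 23.861.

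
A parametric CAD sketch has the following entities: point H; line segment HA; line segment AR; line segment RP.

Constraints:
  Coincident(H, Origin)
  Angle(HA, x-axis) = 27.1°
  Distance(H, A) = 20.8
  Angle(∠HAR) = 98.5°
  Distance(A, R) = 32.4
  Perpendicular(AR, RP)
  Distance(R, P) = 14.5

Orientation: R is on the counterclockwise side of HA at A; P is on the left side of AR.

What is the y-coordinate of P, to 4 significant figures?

35.56

∠HAR = 98.5°, so AR runs at 27.1° + (180° − 98.5°) = 108.6° from the x-axis; with |AR| = 32.4, R = A + 32.4·(cos 108.6°, sin 108.6°) = (8.182, 40.18). The perpendicularity gives RP at right angles to AR; with |RP| = 14.5 on the left of AR, P = R + 14.5·(-0.9478, -0.3190) = (-5.560, 35.56). So P.y = 35.56.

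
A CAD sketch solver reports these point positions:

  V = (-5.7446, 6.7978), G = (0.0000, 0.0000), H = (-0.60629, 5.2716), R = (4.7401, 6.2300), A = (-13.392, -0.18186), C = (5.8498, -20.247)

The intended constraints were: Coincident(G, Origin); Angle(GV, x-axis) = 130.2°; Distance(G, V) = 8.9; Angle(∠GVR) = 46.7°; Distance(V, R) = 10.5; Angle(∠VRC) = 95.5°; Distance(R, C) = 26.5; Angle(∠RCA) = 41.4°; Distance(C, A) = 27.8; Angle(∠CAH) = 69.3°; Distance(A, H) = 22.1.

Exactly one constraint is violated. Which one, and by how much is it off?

Distance(A, H) = 22.1 — off by 8.20.

G = (0.00, 0.00) ✓; GV at 130.2° ✓; |GV| = 8.900 ✓; ∠GVR = 46.70° ✓; |VR| = 10.50 ✓; ∠VRC = 95.50° ✓; |RC| = 26.50 ✓; ∠RCA = 41.40° ✓; |CA| = 27.80 ✓; ∠CAH = 69.30° ✓; |AH| = 13.90 ✗.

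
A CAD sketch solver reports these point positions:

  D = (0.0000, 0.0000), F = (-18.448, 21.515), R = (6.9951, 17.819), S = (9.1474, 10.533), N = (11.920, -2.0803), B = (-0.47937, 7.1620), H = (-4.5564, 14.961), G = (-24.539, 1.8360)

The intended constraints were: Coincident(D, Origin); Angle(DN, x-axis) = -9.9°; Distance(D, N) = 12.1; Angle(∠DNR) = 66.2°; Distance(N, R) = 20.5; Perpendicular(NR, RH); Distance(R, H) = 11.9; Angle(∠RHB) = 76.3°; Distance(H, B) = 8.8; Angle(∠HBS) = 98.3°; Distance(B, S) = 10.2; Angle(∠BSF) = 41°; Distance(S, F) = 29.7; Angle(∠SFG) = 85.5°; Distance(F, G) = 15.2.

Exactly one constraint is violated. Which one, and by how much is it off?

Distance(F, G) = 15.2 — off by 5.40.

D = (0.00, 0.00) ✓; DN at -9.900° ✓; |DN| = 12.10 ✓; ∠DNR = 66.20° ✓; |NR| = 20.50 ✓; ∠(NR, RH) = 90.00° ✓; |RH| = 11.90 ✓; ∠RHB = 76.30° ✓; |HB| = 8.800 ✓; ∠HBS = 98.30° ✓; |BS| = 10.20 ✓; ∠BSF = 41.00° ✓; |SF| = 29.70 ✓; ∠SFG = 85.50° ✓; |FG| = 20.60 ✗.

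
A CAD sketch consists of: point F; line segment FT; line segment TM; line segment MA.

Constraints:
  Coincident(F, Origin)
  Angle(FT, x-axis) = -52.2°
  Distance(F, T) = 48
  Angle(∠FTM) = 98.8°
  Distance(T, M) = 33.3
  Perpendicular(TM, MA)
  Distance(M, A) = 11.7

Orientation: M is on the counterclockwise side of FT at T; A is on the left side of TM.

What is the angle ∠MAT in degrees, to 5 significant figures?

70.641°

F is at the origin; FT runs at -52.2° with length 48.0, so T = 48.0·(cos -52.2°, sin -52.2°) = (29.420, -37.927). ∠FTM = 98.8°, so TM runs at -52.2° + (180° − 98.8°) = 29.000° from the x-axis; with |TM| = 33.3, M = T + 33.3·(cos 29.000°, sin 29.000°) = (58.544, -21.783). The perpendicularity gives MA at right angles to TM; with |MA| = 11.7 on the left of TM, A = M + 11.7·(-0.48481, 0.87462) = (52.872, -11.550). Then cos ∠MAT = AM·AT / (|AM||AT|), giving 70.641°.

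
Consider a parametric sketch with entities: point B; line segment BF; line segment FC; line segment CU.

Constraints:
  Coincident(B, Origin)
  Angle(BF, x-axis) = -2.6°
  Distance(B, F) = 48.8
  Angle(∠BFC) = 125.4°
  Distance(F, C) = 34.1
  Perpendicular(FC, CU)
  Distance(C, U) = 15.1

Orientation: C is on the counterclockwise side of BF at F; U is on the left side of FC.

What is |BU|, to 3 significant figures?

67.1

∠BFC = 125.4°, so FC runs at -2.6° + (180° − 125.4°) = 52.0° from the x-axis; with |FC| = 34.1, C = F + 34.1·(cos 52.0°, sin 52.0°) = (69.7, 24.7). FC is perpendicular to CU; with |CU| = 15.1 on the left of FC, U = C + 15.1·(-0.788, 0.616) = (57.8, 34.0). Then |BU| = |U − B| = 67.1.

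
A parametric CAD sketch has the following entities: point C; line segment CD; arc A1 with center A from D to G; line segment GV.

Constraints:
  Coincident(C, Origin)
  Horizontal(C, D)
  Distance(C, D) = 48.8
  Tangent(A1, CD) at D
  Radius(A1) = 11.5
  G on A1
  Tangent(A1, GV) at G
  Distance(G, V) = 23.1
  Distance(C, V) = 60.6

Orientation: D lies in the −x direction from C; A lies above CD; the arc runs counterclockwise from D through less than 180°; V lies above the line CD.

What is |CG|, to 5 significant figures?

41.598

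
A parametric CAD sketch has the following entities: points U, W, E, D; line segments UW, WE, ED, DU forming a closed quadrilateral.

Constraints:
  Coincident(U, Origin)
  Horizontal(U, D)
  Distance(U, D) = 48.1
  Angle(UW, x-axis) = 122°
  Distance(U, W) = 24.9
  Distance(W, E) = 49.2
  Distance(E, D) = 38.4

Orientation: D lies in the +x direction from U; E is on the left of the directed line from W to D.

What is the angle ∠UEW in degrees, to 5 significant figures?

29.338°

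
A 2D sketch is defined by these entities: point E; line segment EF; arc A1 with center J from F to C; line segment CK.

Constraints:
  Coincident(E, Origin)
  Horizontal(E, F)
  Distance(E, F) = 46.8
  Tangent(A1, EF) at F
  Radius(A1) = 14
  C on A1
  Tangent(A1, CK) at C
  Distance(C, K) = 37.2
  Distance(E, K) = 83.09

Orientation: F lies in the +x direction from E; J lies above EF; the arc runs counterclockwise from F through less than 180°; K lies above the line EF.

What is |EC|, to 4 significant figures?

61.51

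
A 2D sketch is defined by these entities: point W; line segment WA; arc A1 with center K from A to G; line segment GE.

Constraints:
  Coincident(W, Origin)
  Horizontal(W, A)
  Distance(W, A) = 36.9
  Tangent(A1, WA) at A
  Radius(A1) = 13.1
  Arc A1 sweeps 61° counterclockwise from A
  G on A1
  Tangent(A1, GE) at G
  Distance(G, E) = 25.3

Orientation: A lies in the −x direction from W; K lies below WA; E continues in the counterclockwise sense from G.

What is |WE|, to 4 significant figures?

67.15

W is at the origin; W and A share the same y with |WA| = 36.9 and A on the −x side, so A = (-36.90, 0.000). Tangency of A1 to WA means the radius KA is perpendicular to WA, so K = A + (0, -13.1) = (-36.90, -13.10). On A1, A sits at bearing 90° from K; a 61° counterclockwise sweep puts G at bearing 151°, so G = K + 13.1·(cos 151°, sin 151°) = (-48.36, -6.749). Since A1 is tangent to GE there, KG ⟂ GE, so GE runs along (−sin 151°, cos 151°); with |GE| = 25.3, E = (-60.62, -28.88). Then |WE| = |E − W| = 67.15.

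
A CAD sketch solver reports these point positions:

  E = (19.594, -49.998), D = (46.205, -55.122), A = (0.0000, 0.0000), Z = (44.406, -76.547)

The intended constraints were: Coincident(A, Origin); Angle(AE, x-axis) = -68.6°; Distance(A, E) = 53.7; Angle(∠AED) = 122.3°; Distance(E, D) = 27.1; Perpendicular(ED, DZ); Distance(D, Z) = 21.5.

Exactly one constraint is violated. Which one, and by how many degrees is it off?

Perpendicular(ED, DZ) — off by 6.10°.

A = (0.00, 0.00) ✓; AE at -68.60° ✓; |AE| = 53.70 ✓; ∠AED = 122.3° ✓; |ED| = 27.10 ✓; ∠(ED, DZ) = 83.90° ✗; |DZ| = 21.50 ✓.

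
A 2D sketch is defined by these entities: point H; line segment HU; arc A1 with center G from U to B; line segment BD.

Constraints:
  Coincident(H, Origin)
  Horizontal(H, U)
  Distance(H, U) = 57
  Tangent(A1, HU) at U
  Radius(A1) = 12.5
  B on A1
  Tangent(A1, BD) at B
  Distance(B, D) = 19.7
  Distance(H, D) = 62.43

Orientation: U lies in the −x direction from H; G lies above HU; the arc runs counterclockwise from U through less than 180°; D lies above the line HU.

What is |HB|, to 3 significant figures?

48.1

H is at the origin; H and U share the same y with |HU| = 57.0 and U on the −x side, so U = (-57.0, 0.00). The tangent condition forces GU to be normal to HU, so G = U + (0, 12.5) = (-57.0, 12.5). Since GB ⟂ BD (tangency), |GD| = √(12.5² + 19.7²) = 23.3 regardless of where B sits on A1. So D lies on both circle(H, 62.43) and circle(G, 23.3); the above-HU intersection is D = (-51.6, 35.2). B is the foot of the tangent from D: B = (-45.2, 16.6).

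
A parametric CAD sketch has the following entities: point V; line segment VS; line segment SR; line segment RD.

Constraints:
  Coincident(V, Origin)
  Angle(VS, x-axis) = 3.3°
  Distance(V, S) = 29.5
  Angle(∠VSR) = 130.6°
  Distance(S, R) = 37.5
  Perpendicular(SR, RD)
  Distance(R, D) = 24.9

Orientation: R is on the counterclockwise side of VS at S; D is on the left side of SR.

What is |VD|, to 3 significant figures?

56.8

V is at the origin; VS runs at 3.3° with length 29.5, so S = 29.5·(cos 3.3°, sin 3.3°) = (29.5, 1.70). ∠VSR = 130.6°, so SR runs at 3.3° + (180° − 130.6°) = 52.7° from the x-axis; with |SR| = 37.5, R = S + 37.5·(cos 52.7°, sin 52.7°) = (52.2, 31.5). The perpendicularity gives RD at right angles to SR; with |RD| = 24.9 on the left of SR, D = R + 24.9·(-0.795, 0.606) = (32.4, 46.6). Then |VD| = |D − V| = 56.8.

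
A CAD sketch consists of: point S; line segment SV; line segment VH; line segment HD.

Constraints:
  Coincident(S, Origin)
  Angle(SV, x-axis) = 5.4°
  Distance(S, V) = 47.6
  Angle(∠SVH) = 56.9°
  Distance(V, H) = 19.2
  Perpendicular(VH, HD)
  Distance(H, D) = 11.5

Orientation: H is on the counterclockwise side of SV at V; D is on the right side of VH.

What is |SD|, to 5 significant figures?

51.823

S is at the origin; SV runs at 5.4° with length 47.6, so V = 47.6·(cos 5.4°, sin 5.4°) = (47.389, 4.4796). ∠SVH = 56.9°, so VH runs at 5.4° + (180° − 56.9°) = 128.50° from the x-axis; with |VH| = 19.2, H = V + 19.2·(cos 128.50°, sin 128.50°) = (35.436, 19.506). VH is perpendicular to HD; with |HD| = 11.5 on the right of VH, D = H + 11.5·(0.78261, 0.62251) = (44.436, 26.665). Then |SD| = |D − S| = 51.823.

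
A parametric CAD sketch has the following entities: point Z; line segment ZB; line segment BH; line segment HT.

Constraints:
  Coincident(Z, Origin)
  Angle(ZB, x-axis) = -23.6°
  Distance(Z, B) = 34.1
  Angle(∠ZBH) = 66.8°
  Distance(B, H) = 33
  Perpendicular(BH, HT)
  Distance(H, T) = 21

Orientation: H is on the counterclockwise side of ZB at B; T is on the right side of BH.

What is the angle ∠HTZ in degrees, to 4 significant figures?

20.50°

∠ZBH = 66.8°, so BH runs at -23.6° + (180° − 66.8°) = 89.60° from the x-axis; with |BH| = 33.0, H = B + 33.0·(cos 89.60°, sin 89.60°) = (31.48, 19.35). The perpendicularity gives HT at right angles to BH; with |HT| = 21.0 on the right of BH, T = H + 21.0·(1.000, -0.006981) = (52.48, 19.20). Then cos ∠HTZ = TH·TZ / (|TH||TZ|), giving 20.50°.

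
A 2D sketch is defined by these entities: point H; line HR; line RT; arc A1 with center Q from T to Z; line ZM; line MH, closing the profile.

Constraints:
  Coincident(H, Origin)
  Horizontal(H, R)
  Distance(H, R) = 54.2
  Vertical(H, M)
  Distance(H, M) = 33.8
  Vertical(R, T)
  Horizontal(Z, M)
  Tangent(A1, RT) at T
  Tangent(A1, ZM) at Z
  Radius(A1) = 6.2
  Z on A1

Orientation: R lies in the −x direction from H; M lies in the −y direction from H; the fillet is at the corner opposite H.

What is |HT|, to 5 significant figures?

60.823

The virtual corner opposite H is at (-54.200, -33.800). Since A1 is tangent to RT there, QT ⟂ RT and A1 meets ZM tangentially, so QZ is at right angles to ZM, with radius 6.2, so the center Q sits 6.2 in from both sides at Q = (-48.000, -27.600). That places the tangent points at T = (-54.200, -27.600) on RT and Z = (-48.000, -33.800) on ZM. Then |HT| = |T − H| = 60.823.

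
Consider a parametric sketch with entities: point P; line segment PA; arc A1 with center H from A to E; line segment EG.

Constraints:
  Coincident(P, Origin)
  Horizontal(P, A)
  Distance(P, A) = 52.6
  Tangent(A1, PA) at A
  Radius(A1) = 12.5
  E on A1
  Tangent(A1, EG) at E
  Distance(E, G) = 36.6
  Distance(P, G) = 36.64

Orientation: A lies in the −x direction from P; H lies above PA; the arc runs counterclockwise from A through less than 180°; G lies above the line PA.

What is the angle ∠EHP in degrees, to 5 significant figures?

28.502°

Checks: |HE| = 12.50 ✓; ∠(HE, EG) = 90.00° ✓; |EG| = 36.60 ✓; |PG| = 36.64 ✓.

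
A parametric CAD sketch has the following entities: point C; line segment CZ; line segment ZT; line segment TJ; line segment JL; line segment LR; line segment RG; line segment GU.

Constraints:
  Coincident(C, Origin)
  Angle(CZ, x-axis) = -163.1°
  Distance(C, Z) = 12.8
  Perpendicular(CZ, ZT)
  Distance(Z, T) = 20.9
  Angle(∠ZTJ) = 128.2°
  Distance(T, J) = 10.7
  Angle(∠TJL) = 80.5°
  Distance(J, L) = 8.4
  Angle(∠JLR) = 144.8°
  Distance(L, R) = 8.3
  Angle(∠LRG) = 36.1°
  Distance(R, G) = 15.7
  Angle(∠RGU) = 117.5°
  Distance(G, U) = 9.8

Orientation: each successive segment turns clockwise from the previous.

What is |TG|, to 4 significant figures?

5.975

C is at the origin; CZ runs at -163.1° with length 12.8, so Z = (-12.25, -3.721). The perpendicularity gives ZT at right angles to CZ, so ZT runs at 106.9°; with |ZT| = 20.9, T = (-18.32, 16.28). ∠ZTJ = 128.2° gives TJ at 55.10° from the x-axis; with |TJ| = 10.7, J = (-12.20, 25.05). ∠TJL = 80.5° gives JL at -44.40° from the x-axis; with |JL| = 8.4, L = (-6.199, 19.17). ∠JLR = 144.8° gives LR at -79.60° from the x-axis; with |LR| = 8.3, R = (-4.701, 11.01). ∠LRG = 36.1° gives RG at 136.5° from the x-axis; with |RG| = 15.7, G = (-16.09, 21.82). Then |TG| = |G − T| = 5.975.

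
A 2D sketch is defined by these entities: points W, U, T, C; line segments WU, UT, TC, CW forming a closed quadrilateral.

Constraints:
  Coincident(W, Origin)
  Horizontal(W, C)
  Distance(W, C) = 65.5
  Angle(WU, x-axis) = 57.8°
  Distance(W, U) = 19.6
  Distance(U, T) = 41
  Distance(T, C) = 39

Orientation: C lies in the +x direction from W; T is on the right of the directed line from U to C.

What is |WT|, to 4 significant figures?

36.46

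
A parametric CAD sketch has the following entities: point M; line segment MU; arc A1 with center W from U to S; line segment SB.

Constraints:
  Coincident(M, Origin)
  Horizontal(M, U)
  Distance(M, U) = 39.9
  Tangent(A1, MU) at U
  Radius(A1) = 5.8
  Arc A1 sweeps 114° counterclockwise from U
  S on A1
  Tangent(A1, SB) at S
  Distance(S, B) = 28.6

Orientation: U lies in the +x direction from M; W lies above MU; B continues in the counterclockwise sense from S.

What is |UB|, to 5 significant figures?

34.867

M is at the origin; MU is horizontal with |MU| = 39.9 and U on the +x side, so U = (39.900, 0.0000). A1 meets MU tangentially, so WU is at right angles to MU, so W = U + (0, 5.8) = (39.900, 5.8000). On A1, U sits at bearing -90° from W; a 114° counterclockwise sweep puts S at bearing 24°, so S = W + 5.8·(cos 24°, sin 24°) = (45.199, 8.1591). A1 meets SB tangentially, so WS is at right angles to SB, so SB runs along (−sin 24°, cos 24°); with |SB| = 28.6, B = (33.566, 34.286). Then |UB| = |B − U| = 34.867.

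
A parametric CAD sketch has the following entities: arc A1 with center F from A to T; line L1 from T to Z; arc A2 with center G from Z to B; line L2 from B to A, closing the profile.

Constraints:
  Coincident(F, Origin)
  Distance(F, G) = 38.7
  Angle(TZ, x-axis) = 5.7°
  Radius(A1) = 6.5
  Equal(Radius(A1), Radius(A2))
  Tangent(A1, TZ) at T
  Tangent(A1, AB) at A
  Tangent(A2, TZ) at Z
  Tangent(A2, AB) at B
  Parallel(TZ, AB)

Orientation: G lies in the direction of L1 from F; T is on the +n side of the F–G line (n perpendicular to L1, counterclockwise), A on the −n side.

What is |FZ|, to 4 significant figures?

39.24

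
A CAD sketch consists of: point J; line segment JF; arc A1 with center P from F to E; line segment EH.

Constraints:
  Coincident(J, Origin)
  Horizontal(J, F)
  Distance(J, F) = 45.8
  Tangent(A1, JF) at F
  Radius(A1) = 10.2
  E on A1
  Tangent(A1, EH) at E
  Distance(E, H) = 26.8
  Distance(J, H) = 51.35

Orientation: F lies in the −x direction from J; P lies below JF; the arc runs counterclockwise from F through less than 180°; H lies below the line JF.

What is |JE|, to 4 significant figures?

56.05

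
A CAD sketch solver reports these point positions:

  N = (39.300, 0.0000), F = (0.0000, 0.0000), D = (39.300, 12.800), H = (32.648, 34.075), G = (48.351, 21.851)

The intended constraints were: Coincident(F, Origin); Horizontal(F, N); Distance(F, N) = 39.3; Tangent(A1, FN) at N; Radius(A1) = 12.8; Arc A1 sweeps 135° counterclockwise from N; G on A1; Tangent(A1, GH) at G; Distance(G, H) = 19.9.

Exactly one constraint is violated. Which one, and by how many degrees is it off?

Tangent(A1, GH) at G — off by 7.10°.

F = (0.00, 0.00) ✓; F.y = 0.00, N.y = 0.00 ✓; |FN| = 39.30 ✓; ∠(DN, NF) = 90.00° ✓; |DN| = 12.80 ✓; bearing(D→G) − bearing(D→N) = 135.0° ✓; |DG| = 12.80 ✓; ∠(DG, GH) = 82.90° ✗; |GH| = 19.90 ✓.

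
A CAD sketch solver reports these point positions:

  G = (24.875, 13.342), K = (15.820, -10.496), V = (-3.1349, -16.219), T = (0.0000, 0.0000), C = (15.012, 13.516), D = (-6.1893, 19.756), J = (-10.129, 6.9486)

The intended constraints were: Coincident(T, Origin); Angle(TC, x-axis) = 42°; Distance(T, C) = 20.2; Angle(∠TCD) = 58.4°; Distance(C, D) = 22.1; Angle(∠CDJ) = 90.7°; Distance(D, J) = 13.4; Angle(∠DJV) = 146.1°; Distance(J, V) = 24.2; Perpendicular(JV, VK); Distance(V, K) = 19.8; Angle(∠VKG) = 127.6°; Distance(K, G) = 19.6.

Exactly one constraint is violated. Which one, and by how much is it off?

Distance(K, G) = 19.6 — off by 5.90.

T = (0.00, 0.00) ✓; TC at 42.00° ✓; |TC| = 20.20 ✓; ∠TCD = 58.40° ✓; |CD| = 22.10 ✓; ∠CDJ = 90.70° ✓; |DJ| = 13.40 ✓; ∠DJV = 146.1° ✓; |JV| = 24.20 ✓; ∠(JV, VK) = 90.00° ✓; |VK| = 19.80 ✓; ∠VKG = 127.6° ✓; |KG| = 25.50 ✗.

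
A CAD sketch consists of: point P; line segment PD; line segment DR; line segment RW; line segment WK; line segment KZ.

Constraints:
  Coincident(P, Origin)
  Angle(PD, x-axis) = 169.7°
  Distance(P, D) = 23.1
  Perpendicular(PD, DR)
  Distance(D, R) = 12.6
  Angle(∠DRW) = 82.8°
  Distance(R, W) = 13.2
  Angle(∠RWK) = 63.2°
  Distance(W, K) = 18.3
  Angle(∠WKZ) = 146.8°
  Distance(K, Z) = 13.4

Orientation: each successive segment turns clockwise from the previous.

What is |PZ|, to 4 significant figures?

33.92

P is at the origin; PD runs at 169.7° with length 23.1, so D = (-22.73, 4.130). PD ⟂ DR, so DR runs at 79.70°; with |DR| = 12.6, R = (-20.47, 16.53). ∠DRW = 82.8° gives RW at -17.50° from the x-axis; with |RW| = 13.2, W = (-7.886, 12.56). ∠RWK = 63.2° gives WK at -134.3° from the x-axis; with |WK| = 18.3, K = (-20.67, -0.5392). ∠WKZ = 146.8° gives KZ at -167.5° from the x-axis; with |KZ| = 13.4, Z = (-33.75, -3.440). Then |PZ| = |Z − P| = 33.92.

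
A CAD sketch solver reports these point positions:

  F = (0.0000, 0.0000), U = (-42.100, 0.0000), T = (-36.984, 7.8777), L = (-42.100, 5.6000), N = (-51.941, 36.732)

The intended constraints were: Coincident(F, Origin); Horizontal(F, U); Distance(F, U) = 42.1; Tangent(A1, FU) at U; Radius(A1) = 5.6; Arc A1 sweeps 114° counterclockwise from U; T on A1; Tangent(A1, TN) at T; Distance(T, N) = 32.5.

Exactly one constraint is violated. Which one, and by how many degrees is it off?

Tangent(A1, TN) at T — off by 3.40°.

F = (0.00, 0.00) ✓; F.y = 0.00, U.y = 0.00 ✓; |FU| = 42.10 ✓; ∠(LU, UF) = 90.00° ✓; |LU| = 5.600 ✓; bearing(L→T) − bearing(L→U) = 114.0° ✓; |LT| = 5.600 ✓; ∠(LT, TN) = 86.60° ✗; |TN| = 32.50 ✓.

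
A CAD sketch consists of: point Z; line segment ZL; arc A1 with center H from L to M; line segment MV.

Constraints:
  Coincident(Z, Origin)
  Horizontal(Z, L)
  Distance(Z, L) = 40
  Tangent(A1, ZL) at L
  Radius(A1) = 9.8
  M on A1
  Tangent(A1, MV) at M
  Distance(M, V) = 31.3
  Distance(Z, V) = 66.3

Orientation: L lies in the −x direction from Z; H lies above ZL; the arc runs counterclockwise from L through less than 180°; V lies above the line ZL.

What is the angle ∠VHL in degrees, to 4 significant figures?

156.8°

Z is at the origin; ZL is horizontal with |ZL| = 40.0 and L on the −x side, so L = (-40.00, 0.000). Since A1 is tangent to ZL there, HL ⟂ ZL, so H = L + (0, 9.8) = (-40.00, 9.800). Since HM ⟂ MV (tangency), |HV| = √(9.8² + 31.3²) = 32.80 regardless of where M sits on A1. So V lies on both circle(Z, 66.3) and circle(H, 32.80); the above-ZL intersection is V = (-52.91, 39.95). M is the foot of the tangent from V: M = (-32.56, 16.17).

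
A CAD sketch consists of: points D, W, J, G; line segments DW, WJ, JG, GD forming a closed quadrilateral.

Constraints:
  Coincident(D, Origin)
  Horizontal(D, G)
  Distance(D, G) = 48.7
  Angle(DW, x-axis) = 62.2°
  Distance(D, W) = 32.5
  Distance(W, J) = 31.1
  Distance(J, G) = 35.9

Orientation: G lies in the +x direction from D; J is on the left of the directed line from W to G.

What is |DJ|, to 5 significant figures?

57.834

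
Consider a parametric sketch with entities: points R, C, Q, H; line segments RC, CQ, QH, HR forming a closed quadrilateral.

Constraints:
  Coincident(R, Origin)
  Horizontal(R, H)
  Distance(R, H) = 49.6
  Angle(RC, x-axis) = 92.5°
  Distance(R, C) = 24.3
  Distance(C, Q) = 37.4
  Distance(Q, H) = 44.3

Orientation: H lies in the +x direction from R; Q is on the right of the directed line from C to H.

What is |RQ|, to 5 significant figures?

14.111

R is at the origin; R and H share the same y with |RH| = 49.6 and H in +x, so H = (49.6, 0). RC runs at 92.5° with |RC| = 24.3, so C = (-1.0600, 24.277). Q is determined by |CQ| = 37.4 and |QH| = 44.3 together: it lies at the intersection of circle(C, 37.4) and circle(H, 44.3). With |CH| = 56.176, the foot of the radical line on CH is 23.071 from C and the perpendicular offset is √(37.4² − 23.071²) = 29.436. Taking the right-of-CH solution: Q = (7.0242, -12.239).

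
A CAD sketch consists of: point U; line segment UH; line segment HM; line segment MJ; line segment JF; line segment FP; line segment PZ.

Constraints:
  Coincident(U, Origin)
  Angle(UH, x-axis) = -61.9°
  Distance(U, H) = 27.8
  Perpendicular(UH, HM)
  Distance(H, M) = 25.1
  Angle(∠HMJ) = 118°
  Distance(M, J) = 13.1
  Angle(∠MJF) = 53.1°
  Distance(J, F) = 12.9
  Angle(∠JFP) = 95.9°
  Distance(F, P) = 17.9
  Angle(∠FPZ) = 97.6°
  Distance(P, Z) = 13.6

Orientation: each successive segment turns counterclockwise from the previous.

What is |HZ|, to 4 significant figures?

34.31

U is at the origin; UH runs at -61.9° with length 27.8, so H = (13.09, -24.52). UH is perpendicular to HM, so HM runs at 28.10°; with |HM| = 25.1, M = (35.24, -12.70). ∠HMJ = 118.0° gives MJ at 90.10° from the x-axis; with |MJ| = 13.1, J = (35.21, 0.3993). ∠MJF = 53.1° gives JF at -143.0° from the x-axis; with |JF| = 12.9, F = (24.91, -7.364). ∠JFP = 95.9° gives FP at -58.90° from the x-axis; with |FP| = 17.9, P = (34.16, -22.69). ∠FPZ = 97.6° gives PZ at 23.50° from the x-axis; with |PZ| = 13.6, Z = (46.63, -17.27). Then |HZ| = |Z − H| = 34.31.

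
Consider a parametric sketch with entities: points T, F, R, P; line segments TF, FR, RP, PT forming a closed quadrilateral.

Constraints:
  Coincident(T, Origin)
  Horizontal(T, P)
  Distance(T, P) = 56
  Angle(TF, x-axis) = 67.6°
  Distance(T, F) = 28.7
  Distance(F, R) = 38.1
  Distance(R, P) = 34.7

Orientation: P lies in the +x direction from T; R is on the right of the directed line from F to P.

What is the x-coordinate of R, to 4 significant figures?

22.69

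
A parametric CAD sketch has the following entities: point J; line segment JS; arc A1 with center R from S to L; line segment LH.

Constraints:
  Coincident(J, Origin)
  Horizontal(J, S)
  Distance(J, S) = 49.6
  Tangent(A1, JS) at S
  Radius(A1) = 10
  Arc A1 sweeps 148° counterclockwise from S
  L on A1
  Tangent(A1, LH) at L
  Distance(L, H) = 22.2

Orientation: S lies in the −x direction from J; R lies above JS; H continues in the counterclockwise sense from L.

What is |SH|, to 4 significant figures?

33.13

J is at the origin; J and S share the same y with |JS| = 49.6 and S on the −x side, so S = (-49.60, 0.000). Tangency of A1 to JS means the radius RS is perpendicular to JS, so R = S + (0, 10) = (-49.60, 10.00). On A1, S sits at bearing -90° from R; a 148° counterclockwise sweep puts L at bearing 58°, so L = R + 10.0·(cos 58°, sin 58°) = (-44.30, 18.48). Since A1 is tangent to LH there, RL ⟂ LH, so LH runs along (−sin 58°, cos 58°); with |LH| = 22.2, H = (-63.13, 30.24). Then |SH| = |H − S| = 33.13.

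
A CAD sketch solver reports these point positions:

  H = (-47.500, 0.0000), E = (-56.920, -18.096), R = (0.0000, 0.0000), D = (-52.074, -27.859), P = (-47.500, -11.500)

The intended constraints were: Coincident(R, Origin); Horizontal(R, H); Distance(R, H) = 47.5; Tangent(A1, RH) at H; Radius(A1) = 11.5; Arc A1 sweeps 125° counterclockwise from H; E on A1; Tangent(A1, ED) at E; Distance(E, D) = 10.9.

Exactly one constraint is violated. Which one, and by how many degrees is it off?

Tangent(A1, ED) at E — off by 8.60°.

R = (0.00, 0.00) ✓; R.y = 0.00, H.y = 0.00 ✓; |RH| = 47.50 ✓; ∠(PH, HR) = 90.00° ✓; |PH| = 11.50 ✓; bearing(P→E) − bearing(P→H) = 125.0° ✓; |PE| = 11.50 ✓; ∠(PE, ED) = 98.60° ✗; |ED| = 10.90 ✓.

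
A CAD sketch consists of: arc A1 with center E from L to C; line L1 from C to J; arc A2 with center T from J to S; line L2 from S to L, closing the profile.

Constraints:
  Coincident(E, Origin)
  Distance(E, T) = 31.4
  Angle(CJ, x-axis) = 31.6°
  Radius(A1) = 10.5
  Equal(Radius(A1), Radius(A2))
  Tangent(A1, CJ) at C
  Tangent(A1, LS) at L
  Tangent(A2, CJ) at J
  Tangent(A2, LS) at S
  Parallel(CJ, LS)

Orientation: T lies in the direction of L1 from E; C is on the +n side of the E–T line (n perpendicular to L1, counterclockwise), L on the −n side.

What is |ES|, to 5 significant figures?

33.109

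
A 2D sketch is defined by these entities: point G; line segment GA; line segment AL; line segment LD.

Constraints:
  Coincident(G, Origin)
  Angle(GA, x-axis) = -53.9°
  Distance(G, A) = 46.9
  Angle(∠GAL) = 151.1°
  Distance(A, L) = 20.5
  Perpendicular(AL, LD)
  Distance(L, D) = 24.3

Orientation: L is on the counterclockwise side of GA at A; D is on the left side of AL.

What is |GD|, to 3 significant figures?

61.6

G is at the origin; GA runs at -53.9° with length 46.9, so A = 46.9·(cos -53.9°, sin -53.9°) = (27.6, -37.9). ∠GAL = 151.1°, so AL runs at -53.9° + (180° − 151.1°) = -25.0° from the x-axis; with |AL| = 20.5, L = A + 20.5·(cos -25.0°, sin -25.0°) = (46.2, -46.6). The perpendicularity gives LD at right angles to AL; with |LD| = 24.3 on the left of AL, D = L + 24.3·(0.423, 0.906) = (56.5, -24.5). Then |GD| = |D − G| = 61.6.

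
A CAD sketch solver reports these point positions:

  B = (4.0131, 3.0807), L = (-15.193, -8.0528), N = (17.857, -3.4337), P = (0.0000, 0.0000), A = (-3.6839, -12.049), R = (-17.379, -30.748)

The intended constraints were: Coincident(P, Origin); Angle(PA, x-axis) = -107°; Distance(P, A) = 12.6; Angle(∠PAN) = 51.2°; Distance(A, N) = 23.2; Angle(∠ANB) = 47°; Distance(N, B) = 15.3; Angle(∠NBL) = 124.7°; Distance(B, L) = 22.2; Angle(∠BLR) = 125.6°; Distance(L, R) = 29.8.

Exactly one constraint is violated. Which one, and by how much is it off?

Distance(L, R) = 29.8 — off by 7.00.

P = (0.00, 0.00) ✓; PA at -107.0° ✓; |PA| = 12.60 ✓; ∠PAN = 51.20° ✓; |AN| = 23.20 ✓; ∠ANB = 47.00° ✓; |NB| = 15.30 ✓; ∠NBL = 124.7° ✓; |BL| = 22.20 ✓; ∠BLR = 125.6° ✓; |LR| = 22.80 ✗.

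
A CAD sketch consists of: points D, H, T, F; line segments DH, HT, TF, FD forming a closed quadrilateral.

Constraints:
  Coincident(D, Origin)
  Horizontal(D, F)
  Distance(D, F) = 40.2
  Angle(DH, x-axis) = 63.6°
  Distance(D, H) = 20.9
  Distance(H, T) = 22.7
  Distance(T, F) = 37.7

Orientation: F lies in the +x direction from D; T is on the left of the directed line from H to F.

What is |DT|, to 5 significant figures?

43.009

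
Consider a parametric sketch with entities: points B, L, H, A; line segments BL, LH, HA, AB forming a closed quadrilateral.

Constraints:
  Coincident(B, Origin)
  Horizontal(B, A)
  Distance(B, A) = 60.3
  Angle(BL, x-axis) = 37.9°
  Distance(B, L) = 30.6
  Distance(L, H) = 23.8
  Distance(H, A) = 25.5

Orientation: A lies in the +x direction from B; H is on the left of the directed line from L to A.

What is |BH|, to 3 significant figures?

52.6

B is at the origin; BA is horizontal with |BA| = 60.3 and A in +x, so A = (60.3, 0). BL runs at 37.9° with |BL| = 30.6, so L = (24.1, 18.8). H is determined by |LH| = 23.8 and |HA| = 25.5 together: it lies at the intersection of circle(L, 23.8) and circle(A, 25.5). With |LA| = 40.7, the foot of the radical line on LA is 19.3 from L and the perpendicular offset is √(23.8² − 19.3²) = 13.9. Taking the left-of-LA solution: H = (47.7, 22.2).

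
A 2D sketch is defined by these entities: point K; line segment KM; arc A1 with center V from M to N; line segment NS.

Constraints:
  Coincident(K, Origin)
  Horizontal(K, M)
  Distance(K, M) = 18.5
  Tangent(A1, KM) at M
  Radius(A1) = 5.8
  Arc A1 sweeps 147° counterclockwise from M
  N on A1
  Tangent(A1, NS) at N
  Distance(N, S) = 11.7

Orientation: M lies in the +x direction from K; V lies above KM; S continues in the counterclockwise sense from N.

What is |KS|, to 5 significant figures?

20.750

K is at the origin; KM is horizontal with |KM| = 18.5 and M on the +x side, so M = (18.500, 0.0000). A1 meets KM tangentially, so VM is at right angles to KM, so V = M + (0, 5.8) = (18.500, 5.8000). On A1, M sits at bearing -90° from V; a 147° counterclockwise sweep puts N at bearing 57°, so N = V + 5.8·(cos 57°, sin 57°) = (21.659, 10.664). A1 meets NS tangentially, so VN is at right angles to NS, so NS runs along (−sin 57°, cos 57°); with |NS| = 11.7, S = (11.846, 17.037). Then |KS| = |S − K| = 20.750.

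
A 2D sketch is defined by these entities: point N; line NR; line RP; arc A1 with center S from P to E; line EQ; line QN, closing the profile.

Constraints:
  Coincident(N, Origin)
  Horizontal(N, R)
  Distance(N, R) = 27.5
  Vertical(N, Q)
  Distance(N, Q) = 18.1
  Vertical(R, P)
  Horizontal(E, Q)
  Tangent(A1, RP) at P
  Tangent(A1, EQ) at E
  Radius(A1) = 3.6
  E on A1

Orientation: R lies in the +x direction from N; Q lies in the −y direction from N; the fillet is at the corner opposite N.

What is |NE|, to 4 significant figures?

29.98

N is at the origin; NR is horizontal with |NR| = 27.5 and R on the +x side, so R = (27.50, 0.000). N and Q share the same x with |NQ| = 18.1 and Q on the −y side, so Q = (0.000, -18.10). The virtual corner opposite N is at (27.50, -18.10). Since A1 is tangent to RP there, SP ⟂ RP and the tangent condition forces SE to be normal to EQ, with radius 3.6, so the center S sits 3.6 in from both sides at S = (23.90, -14.50). That places the tangent points at P = (27.50, -14.50) on RP and E = (23.90, -18.10) on EQ. Then |NE| = |E − N| = 29.98.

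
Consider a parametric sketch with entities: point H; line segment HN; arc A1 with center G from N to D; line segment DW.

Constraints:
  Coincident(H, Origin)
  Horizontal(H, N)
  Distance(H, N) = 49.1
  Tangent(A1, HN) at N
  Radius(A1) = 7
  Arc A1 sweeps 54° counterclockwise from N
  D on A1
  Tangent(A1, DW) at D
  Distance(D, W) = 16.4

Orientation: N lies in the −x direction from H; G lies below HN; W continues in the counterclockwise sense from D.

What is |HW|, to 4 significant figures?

66.40

H is at the origin; H and N share the same y with |HN| = 49.1 and N on the −x side, so N = (-49.10, 0.000). The tangent condition forces GN to be normal to HN, so G = N + (0, -7) = (-49.10, -7.000). On A1, N sits at bearing 90° from G; a 54° counterclockwise sweep puts D at bearing 144°, so D = G + 7.0·(cos 144°, sin 144°) = (-54.76, -2.886). Since A1 is tangent to DW there, GD ⟂ DW, so DW runs along (−sin 144°, cos 144°); with |DW| = 16.4, W = (-64.40, -16.15). Then |HW| = |W − H| = 66.40.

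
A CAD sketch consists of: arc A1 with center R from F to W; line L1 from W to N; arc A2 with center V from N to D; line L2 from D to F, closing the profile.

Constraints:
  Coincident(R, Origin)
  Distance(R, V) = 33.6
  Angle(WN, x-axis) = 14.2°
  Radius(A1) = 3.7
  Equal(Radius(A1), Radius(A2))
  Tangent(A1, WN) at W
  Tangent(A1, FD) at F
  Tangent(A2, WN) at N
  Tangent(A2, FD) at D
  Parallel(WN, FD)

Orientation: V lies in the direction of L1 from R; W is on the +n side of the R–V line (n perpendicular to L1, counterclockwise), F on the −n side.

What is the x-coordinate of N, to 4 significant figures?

31.67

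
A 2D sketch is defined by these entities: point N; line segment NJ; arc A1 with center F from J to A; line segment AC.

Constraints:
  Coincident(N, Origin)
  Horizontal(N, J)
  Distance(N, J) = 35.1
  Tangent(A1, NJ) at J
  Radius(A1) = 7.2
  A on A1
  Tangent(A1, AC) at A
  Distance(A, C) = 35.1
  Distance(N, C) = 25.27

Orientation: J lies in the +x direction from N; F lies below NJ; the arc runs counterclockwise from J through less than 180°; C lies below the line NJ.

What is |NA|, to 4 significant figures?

30.40

Checks: N = (0.00, 0.00) ✓; ∠(FJ, JN) = 90.00° ✓; |FJ| = 7.200 ✓; |FA| = 7.200 ✓; ∠(FA, AC) = 90.00° ✓; |AC| = 35.10 ✓; |NC| = 25.27 ✓.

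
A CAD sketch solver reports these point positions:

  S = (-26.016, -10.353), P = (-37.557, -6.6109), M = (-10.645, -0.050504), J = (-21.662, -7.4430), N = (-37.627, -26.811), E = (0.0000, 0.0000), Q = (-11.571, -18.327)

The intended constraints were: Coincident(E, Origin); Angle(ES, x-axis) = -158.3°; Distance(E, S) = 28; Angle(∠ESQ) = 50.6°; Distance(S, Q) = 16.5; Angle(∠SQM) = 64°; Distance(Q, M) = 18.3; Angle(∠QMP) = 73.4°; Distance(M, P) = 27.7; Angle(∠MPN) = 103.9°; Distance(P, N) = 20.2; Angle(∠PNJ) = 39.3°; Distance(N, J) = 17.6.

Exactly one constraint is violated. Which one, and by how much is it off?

Distance(N, J) = 17.6 — off by 7.50.

E = (0.00, 0.00) ✓; ES at -158.3° ✓; |ES| = 28.00 ✓; ∠ESQ = 50.60° ✓; |SQ| = 16.50 ✓; ∠SQM = 64.00° ✓; |QM| = 18.30 ✓; ∠QMP = 73.40° ✓; |MP| = 27.70 ✓; ∠MPN = 103.9° ✓; |PN| = 20.20 ✓; ∠PNJ = 39.30° ✓; |NJ| = 25.10 ✗.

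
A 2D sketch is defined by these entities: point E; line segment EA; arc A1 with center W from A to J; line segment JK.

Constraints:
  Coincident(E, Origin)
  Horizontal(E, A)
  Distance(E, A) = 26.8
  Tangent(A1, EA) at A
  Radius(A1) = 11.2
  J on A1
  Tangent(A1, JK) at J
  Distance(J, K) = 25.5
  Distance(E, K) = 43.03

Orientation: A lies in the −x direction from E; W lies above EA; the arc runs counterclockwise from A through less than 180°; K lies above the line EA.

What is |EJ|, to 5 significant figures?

20.424

E is at the origin; EA is horizontal with |EA| = 26.8 and A on the −x side, so A = (-26.800, 0.0000). Since A1 is tangent to EA there, WA ⟂ EA, so W = A + (0, 11.2) = (-26.800, 11.200). Since WJ ⟂ JK (tangency), |WK| = √(11.2² + 25.5²) = 27.851 regardless of where J sits on A1. So K lies on both circle(E, 43.03) and circle(W, 27.851); the above-EA intersection is K = (-19.860, 38.173). J is the foot of the tangent from K: J = (-15.747, 13.007).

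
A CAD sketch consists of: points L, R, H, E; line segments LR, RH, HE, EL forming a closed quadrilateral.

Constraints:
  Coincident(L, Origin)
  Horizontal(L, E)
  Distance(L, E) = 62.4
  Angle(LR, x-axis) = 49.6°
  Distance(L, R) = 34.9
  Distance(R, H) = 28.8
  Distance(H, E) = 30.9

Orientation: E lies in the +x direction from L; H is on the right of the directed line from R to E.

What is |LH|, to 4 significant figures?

31.52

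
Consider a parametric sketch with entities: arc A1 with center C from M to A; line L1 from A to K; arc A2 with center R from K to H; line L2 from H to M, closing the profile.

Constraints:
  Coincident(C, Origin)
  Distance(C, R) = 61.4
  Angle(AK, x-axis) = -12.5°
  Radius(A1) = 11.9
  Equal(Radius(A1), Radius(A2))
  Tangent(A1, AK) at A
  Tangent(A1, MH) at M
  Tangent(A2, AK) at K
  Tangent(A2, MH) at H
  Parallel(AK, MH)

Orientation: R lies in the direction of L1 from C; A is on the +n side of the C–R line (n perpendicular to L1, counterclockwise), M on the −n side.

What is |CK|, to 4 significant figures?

62.54

Tangency of A1 to both parallel lines with radius 11.9 puts A and M at C ± 11.9·n: A = (2.576, 11.62), M = (-2.576, -11.62). Equal radii place K and H the same way about R: K = R + 11.9·n = (62.52, -1.671), H = R − 11.9·n = (57.37, -24.91). Then |CK| = |K − C| = 62.54.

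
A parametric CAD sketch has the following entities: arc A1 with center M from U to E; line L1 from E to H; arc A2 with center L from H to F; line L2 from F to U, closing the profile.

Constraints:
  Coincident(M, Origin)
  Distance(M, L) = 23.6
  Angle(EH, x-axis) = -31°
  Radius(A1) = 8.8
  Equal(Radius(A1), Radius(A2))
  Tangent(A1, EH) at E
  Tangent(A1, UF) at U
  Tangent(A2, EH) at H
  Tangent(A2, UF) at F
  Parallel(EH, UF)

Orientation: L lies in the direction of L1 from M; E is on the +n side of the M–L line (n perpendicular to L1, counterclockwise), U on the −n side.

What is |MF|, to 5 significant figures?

25.187

Tangency of A1 to both parallel lines with radius 8.8 puts E and U at M ± 8.8·n: E = (4.5323, 7.5431), U = (-4.5323, -7.5431). Equal radii place H and F the same way about L: H = L + 8.8·n = (24.761, -4.6118), F = L − 8.8·n = (15.697, -19.698). Then |MF| = |F − M| = 25.187.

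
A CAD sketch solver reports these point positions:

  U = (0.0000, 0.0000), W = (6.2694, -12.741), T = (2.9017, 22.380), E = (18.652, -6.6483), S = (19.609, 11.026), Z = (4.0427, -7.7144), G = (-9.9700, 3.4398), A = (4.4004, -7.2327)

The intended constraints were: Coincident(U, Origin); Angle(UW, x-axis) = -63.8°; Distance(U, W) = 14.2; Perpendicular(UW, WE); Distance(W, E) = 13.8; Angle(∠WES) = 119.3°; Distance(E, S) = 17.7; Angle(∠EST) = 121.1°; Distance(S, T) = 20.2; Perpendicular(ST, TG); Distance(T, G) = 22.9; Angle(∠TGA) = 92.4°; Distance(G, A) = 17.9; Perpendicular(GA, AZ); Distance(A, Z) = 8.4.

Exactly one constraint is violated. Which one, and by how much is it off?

Distance(A, Z) = 8.4 — off by 7.80.

U = (0.00, 0.00) ✓; UW at -63.80° ✓; |UW| = 14.20 ✓; ∠(UW, WE) = 90.00° ✓; |WE| = 13.80 ✓; ∠WES = 119.3° ✓; |ES| = 17.70 ✓; ∠EST = 121.1° ✓; |ST| = 20.20 ✓; ∠(ST, TG) = 90.00° ✓; |TG| = 22.90 ✓; ∠TGA = 92.40° ✓; |GA| = 17.90 ✓; ∠(GA, AZ) = 90.00° ✓; |AZ| = 0.6000 ✗.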